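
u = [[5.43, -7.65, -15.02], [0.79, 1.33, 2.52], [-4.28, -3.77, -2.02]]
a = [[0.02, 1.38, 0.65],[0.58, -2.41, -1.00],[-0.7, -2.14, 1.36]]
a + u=[[5.45, -6.27, -14.37], [1.37, -1.08, 1.52], [-4.98, -5.91, -0.66]]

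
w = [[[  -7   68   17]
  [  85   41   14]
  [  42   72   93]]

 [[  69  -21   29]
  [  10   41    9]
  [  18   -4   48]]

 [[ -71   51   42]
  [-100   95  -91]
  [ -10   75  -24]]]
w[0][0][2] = 17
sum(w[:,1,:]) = 104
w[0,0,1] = 68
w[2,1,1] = 95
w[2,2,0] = -10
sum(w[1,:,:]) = 199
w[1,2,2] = 48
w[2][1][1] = 95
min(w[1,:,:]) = -21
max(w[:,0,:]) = 69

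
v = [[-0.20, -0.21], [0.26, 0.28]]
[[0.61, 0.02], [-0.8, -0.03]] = v @ [[-0.8, -0.03],[-2.12, -0.07]]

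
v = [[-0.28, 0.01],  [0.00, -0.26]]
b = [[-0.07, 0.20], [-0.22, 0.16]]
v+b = [[-0.35,  0.21], [-0.22,  -0.10]]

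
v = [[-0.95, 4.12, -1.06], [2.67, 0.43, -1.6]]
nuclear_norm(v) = 7.50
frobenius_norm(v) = 5.37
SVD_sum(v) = [[-0.67, 4.12, -1.21], [-0.07, 0.42, -0.12]] + [[-0.28,-0.00,0.15], [2.74,0.01,-1.48]]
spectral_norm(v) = 4.37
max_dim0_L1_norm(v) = 4.55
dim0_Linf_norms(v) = [2.67, 4.12, 1.6]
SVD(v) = [[-0.99,-0.10], [-0.10,0.99]] @ diag([4.369727865984455, 3.127263720449387]) @ [[0.15, -0.95, 0.28], [0.88, 0.00, -0.47]]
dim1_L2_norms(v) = [4.36, 3.14]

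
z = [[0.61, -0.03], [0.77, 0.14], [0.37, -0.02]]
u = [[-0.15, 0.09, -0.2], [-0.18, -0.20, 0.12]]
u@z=[[-0.1,0.02], [-0.22,-0.03]]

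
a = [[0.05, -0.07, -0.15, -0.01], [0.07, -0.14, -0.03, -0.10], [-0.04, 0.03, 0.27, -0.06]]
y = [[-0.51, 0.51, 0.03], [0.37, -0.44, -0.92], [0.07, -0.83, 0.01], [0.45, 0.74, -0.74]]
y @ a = [[0.01, -0.03, 0.07, -0.05], [0.02, 0.01, -0.29, 0.1], [-0.06, 0.11, 0.02, 0.08], [0.1, -0.16, -0.29, -0.03]]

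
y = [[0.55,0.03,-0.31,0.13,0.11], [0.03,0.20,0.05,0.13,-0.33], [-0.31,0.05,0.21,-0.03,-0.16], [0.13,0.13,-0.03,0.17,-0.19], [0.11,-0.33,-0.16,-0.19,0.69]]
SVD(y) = [[-0.34, -0.77, -0.14, -0.25, -0.46], [0.36, -0.27, 0.1, -0.71, 0.53], [0.31, 0.37, 0.3, -0.45, -0.69], [0.18, -0.35, 0.85, 0.35, 0.02], [-0.79, 0.27, 0.41, -0.32, 0.17]] @ diag([0.9940025672506142, 0.7298118039136686, 0.06242522941387249, 0.028430862365703993, 0.005329537056140679]) @ [[-0.34,  0.36,  0.31,  0.18,  -0.79], [-0.77,  -0.27,  0.37,  -0.35,  0.27], [-0.14,  0.10,  0.30,  0.85,  0.41], [-0.25,  -0.71,  -0.45,  0.35,  -0.32], [-0.46,  0.53,  -0.69,  0.02,  0.17]]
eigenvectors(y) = [[0.34, 0.77, -0.14, 0.46, 0.25], [-0.36, 0.27, 0.1, -0.53, 0.71], [-0.31, -0.37, 0.3, 0.69, 0.45], [-0.18, 0.35, 0.85, -0.02, -0.35], [0.79, -0.27, 0.41, -0.17, 0.32]]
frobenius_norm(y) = 1.24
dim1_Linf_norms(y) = [0.55, 0.33, 0.31, 0.19, 0.69]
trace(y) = 1.82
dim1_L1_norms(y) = [1.13, 0.74, 0.76, 0.65, 1.48]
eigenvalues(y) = [0.99, 0.73, 0.06, 0.01, 0.03]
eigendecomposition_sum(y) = [[0.11, -0.12, -0.1, -0.06, 0.27], [-0.12, 0.13, 0.11, 0.06, -0.29], [-0.1, 0.11, 0.1, 0.05, -0.24], [-0.06, 0.06, 0.05, 0.03, -0.14], [0.27, -0.29, -0.24, -0.14, 0.62]] + [[0.43, 0.15, -0.21, 0.20, -0.15], [0.15, 0.05, -0.07, 0.07, -0.05], [-0.21, -0.07, 0.10, -0.10, 0.07], [0.2, 0.07, -0.1, 0.09, -0.07], [-0.15, -0.05, 0.07, -0.07, 0.05]] + [[0.00, -0.00, -0.0, -0.01, -0.0], [-0.00, 0.0, 0.00, 0.01, 0.00], [-0.0, 0.0, 0.01, 0.02, 0.01], [-0.01, 0.01, 0.02, 0.04, 0.02], [-0.00, 0.0, 0.01, 0.02, 0.01]] + [[0.0, -0.00, 0.0, -0.0, -0.00], [-0.00, 0.0, -0.00, 0.00, 0.0], [0.0, -0.00, 0.0, -0.0, -0.00], [-0.00, 0.00, -0.00, 0.00, 0.0], [-0.00, 0.0, -0.00, 0.0, 0.0]] + [[0.00, 0.00, 0.0, -0.00, 0.0], [0.0, 0.01, 0.01, -0.01, 0.01], [0.0, 0.01, 0.01, -0.00, 0.0], [-0.00, -0.01, -0.0, 0.00, -0.00], [0.0, 0.01, 0.0, -0.00, 0.0]]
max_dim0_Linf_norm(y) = 0.69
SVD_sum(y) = [[0.11, -0.12, -0.10, -0.06, 0.27], [-0.12, 0.13, 0.11, 0.06, -0.29], [-0.1, 0.11, 0.10, 0.05, -0.24], [-0.06, 0.06, 0.05, 0.03, -0.14], [0.27, -0.29, -0.24, -0.14, 0.62]] + [[0.43,  0.15,  -0.21,  0.20,  -0.15], [0.15,  0.05,  -0.07,  0.07,  -0.05], [-0.21,  -0.07,  0.1,  -0.1,  0.07], [0.20,  0.07,  -0.10,  0.09,  -0.07], [-0.15,  -0.05,  0.07,  -0.07,  0.05]] + [[0.00, -0.00, -0.0, -0.01, -0.0], [-0.00, 0.00, 0.00, 0.01, 0.00], [-0.0, 0.0, 0.01, 0.02, 0.01], [-0.01, 0.01, 0.02, 0.04, 0.02], [-0.00, 0.0, 0.01, 0.02, 0.01]] + [[0.0, 0.0, 0.0, -0.00, 0.00],[0.0, 0.01, 0.01, -0.01, 0.01],[0.00, 0.01, 0.01, -0.00, 0.00],[-0.0, -0.01, -0.00, 0.0, -0.00],[0.0, 0.01, 0.00, -0.0, 0.00]] + [[0.00, -0.00, 0.0, -0.00, -0.0], [-0.00, 0.0, -0.0, 0.00, 0.0], [0.0, -0.00, 0.0, -0.0, -0.00], [-0.0, 0.00, -0.0, 0.0, 0.00], [-0.0, 0.0, -0.0, 0.0, 0.0]]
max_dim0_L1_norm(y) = 1.48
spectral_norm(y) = 0.99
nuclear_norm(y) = 1.82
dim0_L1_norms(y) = [1.13, 0.74, 0.76, 0.65, 1.48]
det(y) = 0.00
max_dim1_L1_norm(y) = 1.48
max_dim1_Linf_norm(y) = 0.69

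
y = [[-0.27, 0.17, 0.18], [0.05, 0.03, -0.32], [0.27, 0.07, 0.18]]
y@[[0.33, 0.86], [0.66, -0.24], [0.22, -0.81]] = [[0.06, -0.42],[-0.03, 0.30],[0.17, 0.07]]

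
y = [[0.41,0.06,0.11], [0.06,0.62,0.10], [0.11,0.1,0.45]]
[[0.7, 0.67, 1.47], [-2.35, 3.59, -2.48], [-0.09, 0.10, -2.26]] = y@ [[2.27,1.13,5.61],[-4.04,5.90,-3.64],[0.14,-1.36,-5.59]]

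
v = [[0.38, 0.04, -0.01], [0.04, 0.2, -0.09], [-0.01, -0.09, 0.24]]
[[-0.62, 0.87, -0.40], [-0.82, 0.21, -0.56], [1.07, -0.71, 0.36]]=v@[[-1.29, 2.29, -0.79], [-2.24, -0.82, -2.38], [3.58, -3.17, 0.57]]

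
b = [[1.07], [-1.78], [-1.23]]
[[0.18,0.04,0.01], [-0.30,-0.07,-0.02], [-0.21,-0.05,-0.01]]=b@[[0.17, 0.04, 0.01]]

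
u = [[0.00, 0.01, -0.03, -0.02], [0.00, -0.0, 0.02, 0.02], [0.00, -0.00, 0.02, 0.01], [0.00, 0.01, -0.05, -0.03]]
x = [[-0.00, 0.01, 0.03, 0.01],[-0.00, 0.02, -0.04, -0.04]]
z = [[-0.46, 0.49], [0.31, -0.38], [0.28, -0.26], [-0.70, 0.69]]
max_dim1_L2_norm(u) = 0.06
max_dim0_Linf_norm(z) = 0.7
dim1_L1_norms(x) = [0.05, 0.1]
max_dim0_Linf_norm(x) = 0.04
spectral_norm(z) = 1.34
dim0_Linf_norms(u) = [0.0, 0.01, 0.05, 0.03]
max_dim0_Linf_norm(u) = 0.05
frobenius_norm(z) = 1.34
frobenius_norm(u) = 0.08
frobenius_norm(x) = 0.07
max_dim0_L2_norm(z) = 0.96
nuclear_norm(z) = 1.39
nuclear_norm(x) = 0.09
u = z @ x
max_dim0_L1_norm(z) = 1.82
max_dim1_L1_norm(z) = 1.39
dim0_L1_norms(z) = [1.75, 1.82]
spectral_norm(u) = 0.08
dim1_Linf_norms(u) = [0.03, 0.02, 0.02, 0.05]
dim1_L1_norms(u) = [0.06, 0.04, 0.03, 0.09]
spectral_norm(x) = 0.07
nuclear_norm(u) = 0.09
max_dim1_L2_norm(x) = 0.06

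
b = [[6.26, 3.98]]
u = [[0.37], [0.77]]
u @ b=[[2.32, 1.47], [4.82, 3.06]]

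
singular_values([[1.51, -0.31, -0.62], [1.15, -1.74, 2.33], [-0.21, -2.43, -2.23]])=[3.44, 3.07, 1.49]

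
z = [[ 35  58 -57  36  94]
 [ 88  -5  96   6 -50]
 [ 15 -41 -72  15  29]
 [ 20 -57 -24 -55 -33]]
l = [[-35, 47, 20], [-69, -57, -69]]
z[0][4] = 94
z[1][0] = 88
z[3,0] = 20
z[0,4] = 94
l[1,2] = -69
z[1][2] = 96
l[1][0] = -69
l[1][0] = -69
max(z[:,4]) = 94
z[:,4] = [94, -50, 29, -33]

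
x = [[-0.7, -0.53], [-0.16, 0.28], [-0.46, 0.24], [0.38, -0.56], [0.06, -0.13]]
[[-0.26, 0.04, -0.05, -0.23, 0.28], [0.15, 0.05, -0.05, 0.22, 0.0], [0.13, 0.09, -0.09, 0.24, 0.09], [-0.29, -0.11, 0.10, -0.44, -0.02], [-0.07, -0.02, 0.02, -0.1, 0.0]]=x @ [[-0.02, -0.14, 0.14, -0.18, -0.28], [0.51, 0.11, -0.09, 0.67, -0.16]]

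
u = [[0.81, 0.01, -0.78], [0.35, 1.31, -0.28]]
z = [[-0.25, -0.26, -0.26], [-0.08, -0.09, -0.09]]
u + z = [[0.56, -0.25, -1.04], [0.27, 1.22, -0.37]]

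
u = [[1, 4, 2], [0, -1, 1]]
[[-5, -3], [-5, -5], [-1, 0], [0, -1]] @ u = [[-5, -17, -13], [-5, -15, -15], [-1, -4, -2], [0, 1, -1]]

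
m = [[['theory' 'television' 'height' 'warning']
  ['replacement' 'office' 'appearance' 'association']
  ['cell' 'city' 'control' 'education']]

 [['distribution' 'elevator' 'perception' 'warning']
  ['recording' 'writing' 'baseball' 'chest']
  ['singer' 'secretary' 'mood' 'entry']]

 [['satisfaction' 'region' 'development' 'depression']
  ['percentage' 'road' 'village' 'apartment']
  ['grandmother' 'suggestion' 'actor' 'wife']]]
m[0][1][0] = 'replacement'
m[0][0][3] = 'warning'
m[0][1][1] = 'office'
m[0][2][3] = 'education'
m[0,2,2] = 'control'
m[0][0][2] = 'height'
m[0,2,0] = 'cell'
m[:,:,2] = [['height', 'appearance', 'control'], ['perception', 'baseball', 'mood'], ['development', 'village', 'actor']]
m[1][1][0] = 'recording'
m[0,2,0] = 'cell'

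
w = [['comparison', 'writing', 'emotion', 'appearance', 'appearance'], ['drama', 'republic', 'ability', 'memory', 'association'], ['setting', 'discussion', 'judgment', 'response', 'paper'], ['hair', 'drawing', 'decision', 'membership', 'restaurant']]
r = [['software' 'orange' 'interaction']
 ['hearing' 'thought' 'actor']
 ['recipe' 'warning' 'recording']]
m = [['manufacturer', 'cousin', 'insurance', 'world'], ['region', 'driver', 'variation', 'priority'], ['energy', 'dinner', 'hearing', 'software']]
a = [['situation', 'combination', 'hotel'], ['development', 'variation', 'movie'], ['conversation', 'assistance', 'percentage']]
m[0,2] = 'insurance'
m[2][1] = 'dinner'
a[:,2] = ['hotel', 'movie', 'percentage']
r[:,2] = ['interaction', 'actor', 'recording']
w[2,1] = 'discussion'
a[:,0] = ['situation', 'development', 'conversation']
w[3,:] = ['hair', 'drawing', 'decision', 'membership', 'restaurant']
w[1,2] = 'ability'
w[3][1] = 'drawing'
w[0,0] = 'comparison'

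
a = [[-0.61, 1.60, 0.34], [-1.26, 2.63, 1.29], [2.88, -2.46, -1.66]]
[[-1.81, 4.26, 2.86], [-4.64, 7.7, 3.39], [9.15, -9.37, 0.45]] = a@ [[2.45, -1.13, 1.82], [0.1, 2.11, 2.73], [-1.41, 0.56, -1.16]]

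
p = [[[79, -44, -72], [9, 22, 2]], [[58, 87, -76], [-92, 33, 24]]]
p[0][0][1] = -44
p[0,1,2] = 2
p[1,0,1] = 87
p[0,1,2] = 2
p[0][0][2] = -72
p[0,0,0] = 79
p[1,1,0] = -92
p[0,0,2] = -72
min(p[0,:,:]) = -72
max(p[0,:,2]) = 2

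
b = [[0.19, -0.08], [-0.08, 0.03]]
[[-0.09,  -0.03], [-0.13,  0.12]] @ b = [[-0.01, 0.01], [-0.03, 0.01]]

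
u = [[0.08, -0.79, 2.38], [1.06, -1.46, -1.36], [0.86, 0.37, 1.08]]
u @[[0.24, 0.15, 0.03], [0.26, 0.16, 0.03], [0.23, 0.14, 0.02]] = [[0.36,0.22,0.03],[-0.44,-0.26,-0.04],[0.55,0.34,0.06]]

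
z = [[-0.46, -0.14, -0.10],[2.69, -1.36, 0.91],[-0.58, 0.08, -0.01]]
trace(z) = -1.83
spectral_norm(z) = 3.21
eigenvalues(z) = [(-0.98+0.43j), (-0.98-0.43j), (0.13+0j)]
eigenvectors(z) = [[(-0.15-0.13j), -0.15+0.13j, -0.21+0.00j], [-0.98+0.00j, -0.98-0.00j, 0.21+0.00j], [0.02-0.07j, (0.02+0.07j), (0.96+0j)]]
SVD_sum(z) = [[-0.32, 0.15, -0.1], [2.73, -1.30, 0.89], [-0.47, 0.22, -0.15]] + [[-0.15, -0.27, 0.07], [-0.03, -0.06, 0.02], [-0.10, -0.18, 0.04]] + [[0.01, -0.02, -0.06], [-0.0, 0.0, 0.01], [-0.02, 0.03, 0.1]]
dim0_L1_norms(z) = [3.73, 1.58, 1.02]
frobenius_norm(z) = 3.24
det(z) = 0.15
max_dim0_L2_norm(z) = 2.79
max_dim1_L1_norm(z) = 4.96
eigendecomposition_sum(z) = [[-0.24+0.66j, -0.07-0.13j, -0.04+0.17j], [(1.35+3.19j), -0.68-0.24j, 0.44+0.75j], [-0.26+0.02j, (0.03-0.04j), (-0.06+0.01j)]] + [[-0.24-0.66j, (-0.07+0.13j), (-0.04-0.17j)], [1.35-3.19j, -0.68+0.24j, 0.44-0.75j], [(-0.26-0.02j), (0.03+0.04j), -0.06-0.01j]] + [[0.01+0.00j, (-0-0j), -0.03+0.00j], [(-0.01-0j), 0j, (0.03-0j)], [(-0.06-0j), (0.01+0j), (0.12-0j)]]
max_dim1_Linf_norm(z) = 2.69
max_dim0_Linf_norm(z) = 2.69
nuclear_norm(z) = 3.72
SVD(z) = [[-0.11,-0.82,-0.56], [0.98,-0.19,0.08], [-0.17,-0.54,0.83]] @ diag([3.214647953818099, 0.38512466713753873, 0.12497009152317723]) @ [[0.87, -0.41, 0.28], [0.48, 0.85, -0.22], [-0.15, 0.32, 0.93]]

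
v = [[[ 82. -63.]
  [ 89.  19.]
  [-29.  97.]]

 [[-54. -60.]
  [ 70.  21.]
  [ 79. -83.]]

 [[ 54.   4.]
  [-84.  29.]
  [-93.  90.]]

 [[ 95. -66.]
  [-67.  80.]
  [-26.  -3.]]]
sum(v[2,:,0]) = -123.0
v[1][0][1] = -60.0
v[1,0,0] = -54.0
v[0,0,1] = -63.0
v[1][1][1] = 21.0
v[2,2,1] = 90.0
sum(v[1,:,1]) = -122.0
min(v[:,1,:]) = -84.0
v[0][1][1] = 19.0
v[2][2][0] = -93.0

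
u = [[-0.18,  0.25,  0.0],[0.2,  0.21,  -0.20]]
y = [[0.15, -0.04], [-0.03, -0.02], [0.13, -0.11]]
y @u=[[-0.04, 0.03, 0.01], [0.0, -0.01, 0.00], [-0.05, 0.01, 0.02]]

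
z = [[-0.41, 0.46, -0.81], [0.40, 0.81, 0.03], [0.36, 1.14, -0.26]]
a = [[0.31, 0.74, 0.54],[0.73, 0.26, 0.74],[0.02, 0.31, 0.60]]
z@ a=[[0.19, -0.43, -0.37], [0.72, 0.52, 0.83], [0.94, 0.48, 0.88]]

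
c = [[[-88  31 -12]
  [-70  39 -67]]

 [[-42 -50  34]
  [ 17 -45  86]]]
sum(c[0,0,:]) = -69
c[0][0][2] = -12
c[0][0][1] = 31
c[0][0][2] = -12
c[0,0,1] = 31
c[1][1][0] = 17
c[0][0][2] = -12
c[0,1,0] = -70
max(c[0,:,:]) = 39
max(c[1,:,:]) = 86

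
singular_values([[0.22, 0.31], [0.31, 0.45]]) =[0.67, 0.0]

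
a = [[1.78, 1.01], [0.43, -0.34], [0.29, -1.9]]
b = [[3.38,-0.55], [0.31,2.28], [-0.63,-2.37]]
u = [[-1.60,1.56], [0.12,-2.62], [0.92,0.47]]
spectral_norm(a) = 2.32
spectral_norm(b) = 3.47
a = u + b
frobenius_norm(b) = 4.80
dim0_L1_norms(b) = [4.32, 5.2]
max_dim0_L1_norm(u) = 4.65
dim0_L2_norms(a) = [1.85, 2.18]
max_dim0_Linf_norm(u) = 2.62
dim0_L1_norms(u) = [2.64, 4.65]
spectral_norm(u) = 3.22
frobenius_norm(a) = 2.86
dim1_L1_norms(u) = [3.16, 2.74, 1.39]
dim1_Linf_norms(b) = [3.38, 2.28, 2.37]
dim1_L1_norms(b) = [3.93, 2.59, 3.0]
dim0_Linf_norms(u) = [1.6, 2.62]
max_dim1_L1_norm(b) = 3.93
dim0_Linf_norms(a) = [1.78, 1.9]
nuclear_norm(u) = 4.83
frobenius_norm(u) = 3.60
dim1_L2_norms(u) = [2.23, 2.62, 1.03]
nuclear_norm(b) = 6.79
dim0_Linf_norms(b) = [3.38, 2.37]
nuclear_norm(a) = 3.99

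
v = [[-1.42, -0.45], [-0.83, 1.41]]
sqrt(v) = [[0.05+1.19j, (-0.18+0.18j)], [(-0.33+0.33j), (1.19+0.05j)]]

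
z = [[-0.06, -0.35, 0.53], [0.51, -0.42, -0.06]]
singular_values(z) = [0.71, 0.58]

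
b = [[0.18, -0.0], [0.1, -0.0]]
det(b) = 0.00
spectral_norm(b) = 0.21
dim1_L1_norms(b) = [0.18, 0.1]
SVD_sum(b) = [[0.18,0.0], [0.1,0.0]] + [[-0.00, 0.0], [-0.00, -0.00]]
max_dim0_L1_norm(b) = 0.28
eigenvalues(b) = [-0.0, 0.18]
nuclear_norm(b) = 0.21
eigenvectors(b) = [[0.0, 0.87], [1.00, 0.49]]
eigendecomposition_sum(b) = [[-0.0, -0.0], [0.0, -0.00]] + [[0.18, 0.00], [0.10, 0.0]]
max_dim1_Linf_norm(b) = 0.18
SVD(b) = [[-0.87,-0.49], [-0.49,0.87]] @ diag([0.20591260281974, -0.0]) @ [[-1.00, -0.00], [0.00, 1.00]]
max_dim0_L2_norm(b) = 0.21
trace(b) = 0.18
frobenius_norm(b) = 0.21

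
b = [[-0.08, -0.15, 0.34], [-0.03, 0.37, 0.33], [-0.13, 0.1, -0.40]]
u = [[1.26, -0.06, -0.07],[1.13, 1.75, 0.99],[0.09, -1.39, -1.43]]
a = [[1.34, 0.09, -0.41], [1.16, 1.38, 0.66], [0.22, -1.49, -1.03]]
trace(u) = 1.58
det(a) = 0.37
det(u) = -1.40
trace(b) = -0.11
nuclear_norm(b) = 1.18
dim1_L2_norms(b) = [0.38, 0.5, 0.43]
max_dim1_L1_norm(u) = 3.87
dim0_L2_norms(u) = [1.69, 2.24, 1.74]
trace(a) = 1.69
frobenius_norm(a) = 3.00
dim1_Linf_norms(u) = [1.26, 1.75, 1.43]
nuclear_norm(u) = 4.74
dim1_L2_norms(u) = [1.26, 2.31, 2.0]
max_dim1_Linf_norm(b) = 0.4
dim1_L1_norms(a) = [1.84, 3.2, 2.74]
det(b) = 0.04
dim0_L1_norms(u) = [2.48, 3.2, 2.49]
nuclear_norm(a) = 4.25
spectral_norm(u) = 2.92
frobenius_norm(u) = 3.30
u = b + a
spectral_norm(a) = 2.47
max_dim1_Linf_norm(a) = 1.49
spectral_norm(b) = 0.62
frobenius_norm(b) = 0.76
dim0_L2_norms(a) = [1.79, 2.03, 1.29]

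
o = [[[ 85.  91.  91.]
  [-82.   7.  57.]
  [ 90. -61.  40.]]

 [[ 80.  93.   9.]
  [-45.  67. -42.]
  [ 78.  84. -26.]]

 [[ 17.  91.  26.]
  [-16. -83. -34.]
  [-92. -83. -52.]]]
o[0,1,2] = 57.0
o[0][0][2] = 91.0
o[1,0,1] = 93.0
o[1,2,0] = 78.0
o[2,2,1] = -83.0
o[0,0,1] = 91.0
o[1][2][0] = 78.0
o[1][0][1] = 93.0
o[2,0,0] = 17.0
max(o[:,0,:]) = 93.0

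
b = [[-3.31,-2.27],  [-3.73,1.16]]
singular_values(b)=[5.04, 2.44]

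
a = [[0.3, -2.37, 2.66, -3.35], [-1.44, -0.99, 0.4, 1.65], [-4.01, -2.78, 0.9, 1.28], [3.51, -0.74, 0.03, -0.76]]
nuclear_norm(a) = 13.95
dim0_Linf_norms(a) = [4.01, 2.78, 2.66, 3.35]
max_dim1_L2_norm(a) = 5.12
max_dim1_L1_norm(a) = 8.97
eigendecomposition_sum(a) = [[(0.17+2.22j), -1.13+0.44j, 1.36-0.28j, -1.63-0.12j], [-0.60-0.66j, 0.25-0.41j, -0.36+0.42j, 0.54-0.36j], [-1.72-0.44j, (-0.04-0.96j), (-0.14+1.1j), 0.51-1.20j], [1.91+0.10j, 0.25+1.01j, (-0.08-1.19j), (-0.29+1.38j)]] + [[0.17-2.22j, -1.13-0.44j, (1.36+0.28j), (-1.63+0.12j)], [(-0.6+0.66j), 0.25+0.41j, (-0.36-0.42j), (0.54+0.36j)], [-1.72+0.44j, (-0.04+0.96j), -0.14-1.10j, (0.51+1.2j)], [1.91-0.10j, (0.25-1.01j), -0.08+1.19j, -0.29-1.38j]] + [[-0.02-0.03j, -0.06-0.16j, -0.03+0.09j, (-0.04+0.03j)], [-0.12+0.19j, -0.74+0.69j, (0.56-0.03j), (0.28+0.17j)], [-0.29+0.09j, -1.35+0.05j, 0.59+0.46j, 0.13+0.42j], [(-0.16-0.06j), -0.62-0.45j, (0.1+0.41j), -0.09+0.23j]] + [[(-0.02+0.03j), (-0.06+0.16j), (-0.03-0.09j), (-0.04-0.03j)], [(-0.12-0.19j), -0.74-0.69j, 0.56+0.03j, (0.28-0.17j)], [(-0.29-0.09j), -1.35-0.05j, 0.59-0.46j, 0.13-0.42j], [(-0.16+0.06j), (-0.62+0.45j), (0.1-0.41j), (-0.09-0.23j)]]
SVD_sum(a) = [[0.29, 0.11, -0.04, -0.12],  [-1.91, -0.73, 0.25, 0.76],  [-4.32, -1.64, 0.55, 1.71],  [2.68, 1.02, -0.34, -1.06]] + [[0.21,-2.82,2.58,-3.01], [-0.01,0.17,-0.16,0.18], [0.05,-0.65,0.59,-0.69], [0.05,-0.62,0.57,-0.66]] + [[-0.22,0.3,0.03,-0.27], [0.43,-0.59,-0.05,0.54], [0.29,-0.4,-0.04,0.36], [0.80,-1.10,-0.1,1.0]] + [[0.01,0.04,0.09,0.04], [0.05,0.16,0.36,0.17], [-0.03,-0.09,-0.21,-0.10], [-0.01,-0.04,-0.09,-0.04]]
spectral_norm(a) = 6.24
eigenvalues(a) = [(-0.01+4.28j), (-0.01-4.28j), (-0.27+1.35j), (-0.27-1.35j)]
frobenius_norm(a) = 8.35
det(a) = 34.84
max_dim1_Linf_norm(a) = 4.01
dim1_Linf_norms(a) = [3.35, 1.65, 4.01, 3.51]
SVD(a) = [[-0.05, -0.95, -0.22, -0.21], [0.35, 0.06, 0.44, -0.82], [0.79, -0.22, 0.30, 0.48], [-0.49, -0.21, 0.82, 0.21]] @ diag([6.239379785471183, 5.114312804843545, 2.068757088955685, 0.5277201282521959]) @ [[-0.87,-0.33,0.11,0.34], [-0.04,0.58,-0.53,0.62], [0.47,-0.65,-0.06,0.59], [-0.12,-0.37,-0.84,-0.39]]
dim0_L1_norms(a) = [9.26, 6.88, 3.99, 7.04]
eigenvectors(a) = [[(-0.63+0j),-0.63-0.00j,0.03+0.08j,0.03-0.08j], [0.20-0.15j,(0.2+0.15j),0.41-0.36j,0.41+0.36j], [(0.16-0.47j),0.16+0.47j,0.72+0.00j,(0.72-0j)], [(-0.07+0.54j),-0.07-0.54j,0.32+0.26j,(0.32-0.26j)]]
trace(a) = -0.55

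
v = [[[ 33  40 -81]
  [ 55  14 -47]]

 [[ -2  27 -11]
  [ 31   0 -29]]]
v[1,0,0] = -2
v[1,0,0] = -2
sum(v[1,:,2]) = -40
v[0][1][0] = 55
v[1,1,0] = 31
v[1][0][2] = -11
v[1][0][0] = -2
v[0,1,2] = -47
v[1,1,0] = 31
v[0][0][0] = 33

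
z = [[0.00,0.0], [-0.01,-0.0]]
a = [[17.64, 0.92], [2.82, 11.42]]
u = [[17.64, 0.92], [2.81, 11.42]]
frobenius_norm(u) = 21.22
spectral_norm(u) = 18.19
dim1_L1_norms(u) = [18.56, 14.23]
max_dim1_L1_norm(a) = 18.56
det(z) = 0.00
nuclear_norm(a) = 29.12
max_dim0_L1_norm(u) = 20.45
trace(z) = 0.00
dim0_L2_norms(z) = [0.01, 0.0]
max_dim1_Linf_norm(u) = 17.64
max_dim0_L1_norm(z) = 0.01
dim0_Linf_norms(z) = [0.01, 0.0]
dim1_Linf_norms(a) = [17.64, 11.42]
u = z + a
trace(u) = 29.06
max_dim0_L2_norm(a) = 17.86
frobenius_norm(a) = 21.22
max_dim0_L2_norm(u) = 17.86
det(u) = 198.86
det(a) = 198.85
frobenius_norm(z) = 0.01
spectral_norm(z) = 0.01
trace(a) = 29.06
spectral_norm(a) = 18.19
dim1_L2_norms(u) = [17.66, 11.76]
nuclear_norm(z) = 0.01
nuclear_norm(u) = 29.12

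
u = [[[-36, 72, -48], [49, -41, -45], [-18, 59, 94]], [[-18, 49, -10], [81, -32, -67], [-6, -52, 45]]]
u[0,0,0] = -36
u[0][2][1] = 59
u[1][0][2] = -10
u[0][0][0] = -36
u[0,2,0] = -18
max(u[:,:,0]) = 81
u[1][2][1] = -52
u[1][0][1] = 49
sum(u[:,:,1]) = 55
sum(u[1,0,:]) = 21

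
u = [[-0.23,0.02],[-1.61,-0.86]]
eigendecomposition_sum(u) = [[-0.32, -0.01], [0.89, 0.03]] + [[0.09,0.03], [-2.5,-0.89]]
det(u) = 0.23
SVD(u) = [[-0.11, -0.99],[-0.99, 0.11]] @ diag([1.8355651463807328, 0.12530200873202538]) @ [[0.89, 0.46], [0.46, -0.89]]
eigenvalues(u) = [-0.29, -0.8]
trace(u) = -1.09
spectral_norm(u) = 1.84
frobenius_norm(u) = 1.84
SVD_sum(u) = [[-0.17, -0.09], [-1.62, -0.85]] + [[-0.06, 0.11], [0.01, -0.01]]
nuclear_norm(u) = 1.96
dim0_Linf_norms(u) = [1.61, 0.86]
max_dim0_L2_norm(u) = 1.63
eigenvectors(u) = [[0.34,-0.03], [-0.94,1.00]]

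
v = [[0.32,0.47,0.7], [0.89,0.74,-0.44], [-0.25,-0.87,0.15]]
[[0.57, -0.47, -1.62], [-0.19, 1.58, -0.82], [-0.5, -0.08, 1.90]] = v@[[-0.66, 1.74, 0.73], [0.86, -0.59, -2.55], [0.54, -1.07, -0.94]]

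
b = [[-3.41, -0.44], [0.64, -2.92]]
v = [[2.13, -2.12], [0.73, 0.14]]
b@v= [[-7.58, 7.17], [-0.77, -1.77]]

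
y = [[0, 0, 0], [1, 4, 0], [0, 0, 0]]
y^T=[[0, 1, 0], [0, 4, 0], [0, 0, 0]]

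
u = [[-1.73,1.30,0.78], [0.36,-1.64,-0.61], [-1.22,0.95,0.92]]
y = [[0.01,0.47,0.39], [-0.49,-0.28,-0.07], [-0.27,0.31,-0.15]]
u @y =[[-0.86, -0.94, -0.88],[0.97, 0.44, 0.35],[-0.73, -0.55, -0.68]]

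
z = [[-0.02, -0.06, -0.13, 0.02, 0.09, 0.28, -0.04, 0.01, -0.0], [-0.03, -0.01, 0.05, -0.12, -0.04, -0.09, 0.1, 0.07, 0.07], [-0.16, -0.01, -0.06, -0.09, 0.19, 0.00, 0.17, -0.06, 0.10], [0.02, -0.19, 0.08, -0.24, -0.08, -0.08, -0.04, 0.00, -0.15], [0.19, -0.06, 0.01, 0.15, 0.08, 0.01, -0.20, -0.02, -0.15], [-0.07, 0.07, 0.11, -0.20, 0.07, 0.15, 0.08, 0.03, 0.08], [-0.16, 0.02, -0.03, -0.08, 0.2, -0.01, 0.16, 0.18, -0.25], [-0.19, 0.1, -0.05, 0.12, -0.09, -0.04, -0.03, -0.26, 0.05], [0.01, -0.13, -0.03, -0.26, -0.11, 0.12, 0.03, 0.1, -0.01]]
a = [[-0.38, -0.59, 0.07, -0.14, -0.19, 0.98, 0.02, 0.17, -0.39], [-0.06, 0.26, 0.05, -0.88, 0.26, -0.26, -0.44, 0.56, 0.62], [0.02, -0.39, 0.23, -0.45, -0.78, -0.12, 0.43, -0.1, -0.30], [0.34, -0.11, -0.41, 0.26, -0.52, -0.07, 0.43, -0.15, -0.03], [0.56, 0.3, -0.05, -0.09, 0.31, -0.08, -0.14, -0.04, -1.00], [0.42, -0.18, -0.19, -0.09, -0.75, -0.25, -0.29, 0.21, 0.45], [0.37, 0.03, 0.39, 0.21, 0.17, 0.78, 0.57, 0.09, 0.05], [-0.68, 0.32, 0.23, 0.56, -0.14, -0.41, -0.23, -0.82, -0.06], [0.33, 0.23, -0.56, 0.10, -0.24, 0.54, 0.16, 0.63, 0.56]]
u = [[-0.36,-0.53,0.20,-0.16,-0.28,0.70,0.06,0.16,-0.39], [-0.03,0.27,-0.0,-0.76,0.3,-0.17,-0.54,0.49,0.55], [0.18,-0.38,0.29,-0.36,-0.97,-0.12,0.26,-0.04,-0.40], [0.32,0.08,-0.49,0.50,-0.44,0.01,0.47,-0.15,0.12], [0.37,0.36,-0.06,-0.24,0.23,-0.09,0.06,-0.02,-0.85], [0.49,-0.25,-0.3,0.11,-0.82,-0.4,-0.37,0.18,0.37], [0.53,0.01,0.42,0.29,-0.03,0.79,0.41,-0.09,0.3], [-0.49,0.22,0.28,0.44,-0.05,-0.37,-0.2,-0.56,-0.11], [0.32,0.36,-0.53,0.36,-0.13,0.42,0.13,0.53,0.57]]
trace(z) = -0.21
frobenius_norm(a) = 3.63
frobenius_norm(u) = 3.47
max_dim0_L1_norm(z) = 1.28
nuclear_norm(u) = 9.11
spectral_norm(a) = 1.89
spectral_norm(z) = 0.60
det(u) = 0.12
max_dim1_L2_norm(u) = 1.27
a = u + z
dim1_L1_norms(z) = [0.65, 0.58, 0.84, 0.88, 0.87, 0.86, 1.09, 0.93, 0.8]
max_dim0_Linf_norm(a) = 1.0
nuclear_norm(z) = 2.62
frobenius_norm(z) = 1.05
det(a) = 0.14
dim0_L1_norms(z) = [0.85, 0.65, 0.55, 1.28, 0.95, 0.78, 0.85, 0.73, 0.86]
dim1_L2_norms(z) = [0.33, 0.22, 0.34, 0.37, 0.36, 0.32, 0.44, 0.38, 0.35]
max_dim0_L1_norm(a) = 3.49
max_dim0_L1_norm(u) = 3.66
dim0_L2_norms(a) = [1.21, 0.93, 0.89, 1.2, 1.32, 1.48, 1.03, 1.22, 1.47]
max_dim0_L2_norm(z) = 0.48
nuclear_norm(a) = 9.50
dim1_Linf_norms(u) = [0.7, 0.76, 0.97, 0.5, 0.85, 0.82, 0.79, 0.56, 0.57]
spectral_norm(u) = 1.75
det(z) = -0.00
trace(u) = 0.95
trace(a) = 0.74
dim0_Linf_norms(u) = [0.53, 0.53, 0.53, 0.76, 0.97, 0.79, 0.54, 0.56, 0.85]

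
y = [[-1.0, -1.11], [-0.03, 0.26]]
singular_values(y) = [1.5, 0.19]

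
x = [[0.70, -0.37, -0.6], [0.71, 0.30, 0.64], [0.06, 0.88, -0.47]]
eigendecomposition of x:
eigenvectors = [[(-0.69+0j), (-0.69-0j), (0.18+0j)],  [-0.07+0.60j, -0.07-0.60j, (-0.51+0j)],  [(0.11+0.37j), (0.11-0.37j), 0.84+0.00j]]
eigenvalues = [(0.76+0.64j), (0.76-0.64j), (-1+0j)]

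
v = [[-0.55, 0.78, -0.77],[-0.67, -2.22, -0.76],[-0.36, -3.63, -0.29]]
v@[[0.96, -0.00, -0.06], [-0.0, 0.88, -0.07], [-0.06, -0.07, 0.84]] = [[-0.48, 0.74, -0.67],[-0.6, -1.90, -0.44],[-0.33, -3.17, 0.03]]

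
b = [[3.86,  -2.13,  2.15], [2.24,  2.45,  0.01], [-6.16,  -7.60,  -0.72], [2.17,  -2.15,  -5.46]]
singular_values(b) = [10.44, 6.23, 4.76]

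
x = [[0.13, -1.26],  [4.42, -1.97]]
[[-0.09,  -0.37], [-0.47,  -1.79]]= x @ [[-0.08, -0.29], [0.06, 0.26]]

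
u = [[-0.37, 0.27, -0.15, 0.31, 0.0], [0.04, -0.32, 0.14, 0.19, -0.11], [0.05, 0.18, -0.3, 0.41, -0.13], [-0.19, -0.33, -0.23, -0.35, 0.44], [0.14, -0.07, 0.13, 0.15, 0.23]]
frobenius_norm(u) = 1.20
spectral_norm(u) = 0.86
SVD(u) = [[-0.45, -0.63, 0.12, -0.54, 0.31], [-0.00, 0.40, 0.68, -0.52, -0.33], [-0.55, -0.23, 0.39, 0.58, -0.40], [0.7, -0.6, 0.33, 0.08, -0.18], [0.06, 0.17, 0.52, 0.32, 0.77]] @ diag([0.8550345656020069, 0.6055023339143316, 0.41426182153608726, 0.30035771417759616, 0.2852283330977084]) @ [[0.01, -0.53, 0.09, -0.7, 0.46], [0.62, -0.26, 0.63, 0.03, -0.39], [0.03, -0.63, -0.11, 0.69, 0.34], [0.78, 0.25, -0.48, -0.04, 0.31], [-0.02, 0.43, 0.6, 0.18, 0.65]]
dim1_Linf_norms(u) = [0.37, 0.32, 0.41, 0.44, 0.23]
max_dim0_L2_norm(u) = 0.67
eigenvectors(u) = [[-0.17+0.00j,-0.06+0.36j,(-0.06-0.36j),(0.77+0j),(0.77-0j)], [-0.02+0.00j,(0.21+0.26j),(0.21-0.26j),-0.45+0.11j,-0.45-0.11j], [(-0.13+0j),(0.18+0.54j),0.18-0.54j,-0.33-0.13j,-0.33+0.13j], [-0.45+0.00j,(-0.63+0j),-0.63-0.00j,(0.14-0.04j),0.14+0.04j], [(-0.87+0j),(0.19-0.03j),(0.19+0.03j),(-0.19+0.04j),(-0.19-0.04j)]]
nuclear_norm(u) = 2.46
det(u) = 0.02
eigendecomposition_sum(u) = [[(0.01-0j),(-0.01-0j),0.00+0.00j,0.02-0.00j,(0.06+0j)],[-0j,-0.00-0.00j,0.00+0.00j,-0j,0.01+0.00j],[(0.01-0j),-0.01-0.00j,0j,(0.01-0j),(0.04+0j)],[0.02-0.00j,(-0.03-0j),0.01+0.00j,(0.04-0j),0.16+0.00j],[(0.04-0j),-0.05-0.00j,0.01+0.00j,(0.08-0j),0.30+0.00j]] + [[-0.07+0.04j, (-0.04+0.13j), -0.07+0.04j, 0.08+0.14j, (-0.02-0.09j)], [(-0.01+0.08j), (0.06+0.1j), (-0.01+0.07j), 0.14+0.03j, (-0.07-0.04j)], [-0.07+0.11j, 0.04+0.21j, -0.06+0.10j, 0.21+0.13j, (-0.09-0.11j)], [-0.10-0.11j, (-0.23-0.04j), -0.09-0.10j, (-0.21+0.18j), (0.15-0.05j)], [0.03+0.03j, (0.07+0j), (0.03+0.03j), (0.06-0.06j), -0.04+0.02j]] + [[(-0.07-0.04j),-0.04-0.13j,(-0.07-0.04j),0.08-0.14j,-0.02+0.09j], [-0.01-0.08j,(0.06-0.1j),(-0.01-0.07j),0.14-0.03j,(-0.07+0.04j)], [-0.07-0.11j,(0.04-0.21j),-0.06-0.10j,0.21-0.13j,(-0.09+0.11j)], [(-0.1+0.11j),(-0.23+0.04j),(-0.09+0.1j),(-0.21-0.18j),(0.15+0.05j)], [(0.03-0.03j),(0.07-0j),0.03-0.03j,(0.06+0.06j),(-0.04-0.02j)]] + [[(-0.12+0.23j),0.18+0.78j,(-0.01-0.53j),0.06+0.08j,(-0.01-0.03j)], [0.03-0.15j,(-0.22-0.43j),(0.08+0.3j),(-0.05-0.03j),(0.01+0.01j)], [0.09-0.08j,0.06-0.37j,(-0.09+0.23j),-0.01-0.04j,0.00+0.01j], [(-0.01+0.05j),(0.08+0.13j),(-0.03-0.1j),(0.02+0.01j),(-0-0j)], [0.02-0.06j,-0.08-0.18j,0.03+0.13j,(-0.02-0.02j),0.00+0.01j]] + [[(-0.12-0.23j), 0.18-0.78j, -0.01+0.53j, 0.06-0.08j, -0.01+0.03j], [(0.03+0.15j), (-0.22+0.43j), 0.08-0.30j, (-0.05+0.03j), (0.01-0.01j)], [(0.09+0.08j), (0.06+0.37j), (-0.09-0.23j), -0.01+0.04j, 0.00-0.01j], [-0.01-0.05j, 0.08-0.13j, -0.03+0.10j, (0.02-0.01j), -0.00+0.00j], [(0.02+0.06j), (-0.08+0.18j), (0.03-0.13j), (-0.02+0.02j), 0.00-0.01j]]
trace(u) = -1.11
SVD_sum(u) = [[-0.01,0.20,-0.03,0.27,-0.18], [-0.00,0.00,-0.0,0.0,-0.00], [-0.01,0.25,-0.04,0.33,-0.22], [0.01,-0.32,0.05,-0.42,0.28], [0.00,-0.03,0.0,-0.04,0.02]] + [[-0.24, 0.1, -0.24, -0.01, 0.15],[0.15, -0.06, 0.15, 0.01, -0.10],[-0.09, 0.04, -0.09, -0.00, 0.05],[-0.22, 0.09, -0.23, -0.01, 0.14],[0.06, -0.03, 0.06, 0.00, -0.04]] + [[0.00,-0.03,-0.01,0.03,0.02],[0.01,-0.18,-0.03,0.19,0.1],[0.00,-0.1,-0.02,0.11,0.05],[0.0,-0.09,-0.02,0.09,0.05],[0.01,-0.14,-0.02,0.15,0.07]] + [[-0.13, -0.04, 0.08, 0.01, -0.05], [-0.12, -0.04, 0.07, 0.01, -0.05], [0.14, 0.04, -0.08, -0.01, 0.05], [0.02, 0.01, -0.01, -0.0, 0.01], [0.07, 0.02, -0.05, -0.0, 0.03]] + [[-0.00, 0.04, 0.05, 0.02, 0.06], [0.0, -0.04, -0.06, -0.02, -0.06], [0.0, -0.05, -0.07, -0.02, -0.07], [0.0, -0.02, -0.03, -0.01, -0.03], [-0.0, 0.10, 0.13, 0.04, 0.14]]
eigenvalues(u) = [(0.35+0j), (-0.33+0.46j), (-0.33-0.46j), (-0.4+0.05j), (-0.4-0.05j)]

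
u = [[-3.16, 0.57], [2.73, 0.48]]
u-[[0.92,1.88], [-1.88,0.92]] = [[-4.08,-1.31], [4.61,-0.44]]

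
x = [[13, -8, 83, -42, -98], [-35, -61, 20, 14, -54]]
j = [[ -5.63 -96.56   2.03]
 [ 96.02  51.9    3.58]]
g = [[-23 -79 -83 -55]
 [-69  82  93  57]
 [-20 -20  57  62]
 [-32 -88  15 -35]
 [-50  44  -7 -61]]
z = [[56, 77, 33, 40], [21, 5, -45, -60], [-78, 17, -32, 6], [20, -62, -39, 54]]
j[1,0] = 96.02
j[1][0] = 96.02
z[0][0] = 56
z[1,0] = 21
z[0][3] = 40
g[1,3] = 57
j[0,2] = 2.03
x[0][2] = 83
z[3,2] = -39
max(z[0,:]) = 77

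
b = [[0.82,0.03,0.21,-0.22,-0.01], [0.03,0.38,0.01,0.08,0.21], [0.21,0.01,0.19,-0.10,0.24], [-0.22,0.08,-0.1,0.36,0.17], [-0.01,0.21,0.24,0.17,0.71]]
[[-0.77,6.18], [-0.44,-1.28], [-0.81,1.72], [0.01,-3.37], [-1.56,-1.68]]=b@[[-0.51,5.44], [-0.21,-1.74], [-1.72,5.34], [0.02,-2.8], [-1.57,-2.91]]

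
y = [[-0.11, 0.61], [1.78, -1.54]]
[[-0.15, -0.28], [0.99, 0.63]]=y @ [[0.41,-0.05], [-0.17,-0.47]]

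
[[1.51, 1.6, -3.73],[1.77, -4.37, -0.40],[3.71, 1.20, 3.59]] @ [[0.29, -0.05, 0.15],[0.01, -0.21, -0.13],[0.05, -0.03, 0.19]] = [[0.27,-0.3,-0.69], [0.45,0.84,0.76], [1.27,-0.55,1.08]]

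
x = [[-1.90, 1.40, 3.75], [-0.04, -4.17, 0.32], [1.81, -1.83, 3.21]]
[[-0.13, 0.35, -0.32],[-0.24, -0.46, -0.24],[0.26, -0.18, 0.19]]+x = [[-2.03, 1.75, 3.43],[-0.28, -4.63, 0.08],[2.07, -2.01, 3.4]]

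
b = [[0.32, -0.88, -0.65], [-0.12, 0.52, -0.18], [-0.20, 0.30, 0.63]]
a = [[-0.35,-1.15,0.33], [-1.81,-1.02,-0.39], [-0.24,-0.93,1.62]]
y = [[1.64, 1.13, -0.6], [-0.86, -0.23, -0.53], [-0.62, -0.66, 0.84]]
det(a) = -2.30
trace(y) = 2.25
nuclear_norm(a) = 4.78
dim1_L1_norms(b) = [1.85, 0.82, 1.13]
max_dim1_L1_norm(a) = 3.22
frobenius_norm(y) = 2.63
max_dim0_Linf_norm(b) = 0.88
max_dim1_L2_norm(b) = 1.14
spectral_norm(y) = 2.44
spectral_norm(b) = 1.35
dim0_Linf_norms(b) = [0.32, 0.88, 0.65]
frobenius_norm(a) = 3.09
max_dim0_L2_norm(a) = 1.86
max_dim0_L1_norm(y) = 3.12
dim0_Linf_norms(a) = [1.81, 1.15, 1.62]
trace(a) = 0.25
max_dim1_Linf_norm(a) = 1.81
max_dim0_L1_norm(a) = 3.1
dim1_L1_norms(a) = [1.83, 3.22, 2.79]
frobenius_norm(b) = 1.46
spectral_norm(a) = 2.47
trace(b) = 1.47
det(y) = 0.04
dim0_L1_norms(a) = [2.4, 3.1, 2.34]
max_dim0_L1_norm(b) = 1.7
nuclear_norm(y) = 3.45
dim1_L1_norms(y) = [3.37, 1.62, 2.12]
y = b @ a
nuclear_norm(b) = 1.94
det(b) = -0.02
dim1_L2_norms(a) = [1.25, 2.11, 1.88]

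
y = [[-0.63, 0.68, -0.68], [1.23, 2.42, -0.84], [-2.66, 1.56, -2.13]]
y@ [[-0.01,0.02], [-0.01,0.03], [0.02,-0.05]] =[[-0.01, 0.04],[-0.05, 0.14],[-0.03, 0.10]]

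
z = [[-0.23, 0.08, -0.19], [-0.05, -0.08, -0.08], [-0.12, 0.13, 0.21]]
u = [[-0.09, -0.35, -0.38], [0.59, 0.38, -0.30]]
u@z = [[0.08, -0.03, -0.03], [-0.12, -0.02, -0.21]]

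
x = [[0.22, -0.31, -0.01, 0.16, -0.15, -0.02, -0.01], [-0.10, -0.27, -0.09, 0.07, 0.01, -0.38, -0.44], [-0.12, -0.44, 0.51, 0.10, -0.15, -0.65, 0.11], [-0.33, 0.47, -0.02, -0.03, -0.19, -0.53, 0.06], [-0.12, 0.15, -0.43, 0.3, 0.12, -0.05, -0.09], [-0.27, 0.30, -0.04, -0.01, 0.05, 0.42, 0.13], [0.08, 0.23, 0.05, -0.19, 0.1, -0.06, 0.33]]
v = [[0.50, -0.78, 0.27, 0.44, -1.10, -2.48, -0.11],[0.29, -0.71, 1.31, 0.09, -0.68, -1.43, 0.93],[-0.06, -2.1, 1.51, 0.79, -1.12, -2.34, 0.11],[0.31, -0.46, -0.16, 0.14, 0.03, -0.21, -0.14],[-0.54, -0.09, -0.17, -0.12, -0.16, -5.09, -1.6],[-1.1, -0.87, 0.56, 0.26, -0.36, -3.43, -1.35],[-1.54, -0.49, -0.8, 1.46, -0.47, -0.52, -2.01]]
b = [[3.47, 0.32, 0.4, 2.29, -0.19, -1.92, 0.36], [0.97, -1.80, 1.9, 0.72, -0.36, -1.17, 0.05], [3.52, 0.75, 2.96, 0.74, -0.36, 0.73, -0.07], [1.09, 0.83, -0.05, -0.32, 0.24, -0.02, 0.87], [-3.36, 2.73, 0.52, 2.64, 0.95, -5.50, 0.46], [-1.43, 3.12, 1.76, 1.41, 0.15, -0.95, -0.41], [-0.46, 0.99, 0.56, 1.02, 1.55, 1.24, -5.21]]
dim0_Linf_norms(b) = [3.52, 3.12, 2.96, 2.64, 1.55, 5.5, 5.21]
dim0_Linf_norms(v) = [1.54, 2.1, 1.51, 1.46, 1.12, 5.09, 2.01]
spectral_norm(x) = 1.19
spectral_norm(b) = 8.37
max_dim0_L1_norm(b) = 14.3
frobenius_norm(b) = 12.88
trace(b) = -0.90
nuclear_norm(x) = 3.86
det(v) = 0.04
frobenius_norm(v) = 9.14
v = b @ x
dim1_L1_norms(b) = [8.95, 6.97, 9.13, 3.42, 16.16, 9.23, 11.03]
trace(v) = -4.16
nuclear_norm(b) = 27.54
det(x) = -0.00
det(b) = -62.68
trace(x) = 1.30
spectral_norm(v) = 7.85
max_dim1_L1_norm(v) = 8.03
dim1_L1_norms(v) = [5.68, 5.44, 8.03, 1.45, 7.77, 7.93, 7.29]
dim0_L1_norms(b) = [14.3, 10.54, 8.15, 9.14, 3.8, 11.53, 7.43]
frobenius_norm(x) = 1.77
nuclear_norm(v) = 16.08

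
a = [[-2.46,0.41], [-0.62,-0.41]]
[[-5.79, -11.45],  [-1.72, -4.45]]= a@[[2.44, 5.16], [0.51, 3.04]]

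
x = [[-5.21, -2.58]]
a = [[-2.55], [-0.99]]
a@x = [[13.29, 6.58], [5.16, 2.55]]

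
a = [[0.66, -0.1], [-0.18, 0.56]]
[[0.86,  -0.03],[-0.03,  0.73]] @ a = [[0.57, -0.1], [-0.15, 0.41]]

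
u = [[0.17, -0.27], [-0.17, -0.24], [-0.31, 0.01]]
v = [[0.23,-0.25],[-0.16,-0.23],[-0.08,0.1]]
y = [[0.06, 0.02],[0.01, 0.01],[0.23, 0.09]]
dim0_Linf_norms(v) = [0.23, 0.25]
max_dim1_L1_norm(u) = 0.44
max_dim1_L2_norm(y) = 0.25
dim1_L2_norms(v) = [0.34, 0.28, 0.13]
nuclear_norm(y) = 0.26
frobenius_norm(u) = 0.53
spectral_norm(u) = 0.40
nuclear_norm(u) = 0.75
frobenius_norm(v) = 0.46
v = y + u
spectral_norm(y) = 0.26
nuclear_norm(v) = 0.64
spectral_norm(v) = 0.37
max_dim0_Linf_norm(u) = 0.31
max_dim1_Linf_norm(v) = 0.25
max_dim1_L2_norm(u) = 0.32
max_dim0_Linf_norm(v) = 0.25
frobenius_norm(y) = 0.26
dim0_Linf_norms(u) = [0.31, 0.27]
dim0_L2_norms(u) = [0.39, 0.36]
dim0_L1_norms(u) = [0.65, 0.52]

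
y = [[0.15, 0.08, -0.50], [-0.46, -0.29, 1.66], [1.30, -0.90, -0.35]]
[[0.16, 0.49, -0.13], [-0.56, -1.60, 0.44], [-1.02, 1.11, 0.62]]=y @ [[-0.83, 0.53, -0.19], [0.14, -0.14, -0.98], [-0.54, -0.84, 0.04]]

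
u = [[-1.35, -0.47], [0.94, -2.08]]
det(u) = 3.25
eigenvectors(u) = [[0.32+0.48j, (0.32-0.48j)], [0.82+0.00j, (0.82-0j)]]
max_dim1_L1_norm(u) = 3.02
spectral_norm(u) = 2.29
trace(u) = -3.43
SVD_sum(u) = [[-0.10, 0.18],  [1.05, -2.02]] + [[-1.25, -0.65], [-0.11, -0.06]]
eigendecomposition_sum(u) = [[-0.68+0.84j, -0.24-0.73j], [(0.47+1.45j), (-1.04-0.29j)]] + [[-0.68-0.84j, (-0.24+0.73j)], [0.47-1.45j, (-1.04+0.29j)]]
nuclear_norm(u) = 3.71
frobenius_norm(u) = 2.69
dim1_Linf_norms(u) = [1.35, 2.08]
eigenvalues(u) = [(-1.72+0.56j), (-1.72-0.56j)]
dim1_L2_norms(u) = [1.43, 2.28]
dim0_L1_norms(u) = [2.29, 2.55]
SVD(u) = [[-0.09, 1.0], [1.00, 0.09]] @ diag([2.2883601521244614, 1.4201435892785321]) @ [[0.46, -0.89], [-0.89, -0.46]]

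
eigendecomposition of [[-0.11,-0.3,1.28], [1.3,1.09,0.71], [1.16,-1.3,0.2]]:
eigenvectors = [[-0.70+0.00j, 0.13+0.40j, 0.13-0.40j], [0.17+0.00j, 0.72+0.00j, (0.72-0j)], [0.69+0.00j, (-0.09+0.55j), (-0.09-0.55j)]]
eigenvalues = [(-1.3+0j), (1.24+1.26j), (1.24-1.26j)]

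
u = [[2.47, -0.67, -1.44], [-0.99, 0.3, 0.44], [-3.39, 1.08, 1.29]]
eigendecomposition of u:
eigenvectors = [[-0.62, 0.47, -0.37], [0.23, 0.12, -0.9], [0.75, 0.88, -0.21]]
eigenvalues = [4.44, -0.38, -0.0]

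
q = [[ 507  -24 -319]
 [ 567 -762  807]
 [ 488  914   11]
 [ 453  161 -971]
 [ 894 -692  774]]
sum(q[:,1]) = -403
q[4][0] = 894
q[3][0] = 453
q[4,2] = 774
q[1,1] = -762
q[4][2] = 774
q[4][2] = 774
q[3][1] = 161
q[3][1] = 161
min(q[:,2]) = -971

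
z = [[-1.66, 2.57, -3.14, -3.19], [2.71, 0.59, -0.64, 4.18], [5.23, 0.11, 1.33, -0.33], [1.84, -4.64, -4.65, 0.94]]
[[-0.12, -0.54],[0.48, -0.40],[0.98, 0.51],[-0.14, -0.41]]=z @ [[0.18, 0.05], [0.08, -0.08], [0.02, 0.17], [-0.01, -0.09]]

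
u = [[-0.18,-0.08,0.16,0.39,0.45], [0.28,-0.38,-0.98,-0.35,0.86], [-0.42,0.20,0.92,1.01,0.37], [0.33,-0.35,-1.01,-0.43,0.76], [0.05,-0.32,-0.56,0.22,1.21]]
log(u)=[[-13.14,-14.63,-3.09,1.36,15.18], [5.71,1.75,-0.99,0.09,-3.29], [-12.82,-18.69,-3.04,5.94,15.86], [7.97,14.66,1.15,-6.72,-9.52], [-4.87,-10.14,-2.39,3.46,7.57]]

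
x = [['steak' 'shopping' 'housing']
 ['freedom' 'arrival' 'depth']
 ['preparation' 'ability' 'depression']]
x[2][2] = 'depression'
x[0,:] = ['steak', 'shopping', 'housing']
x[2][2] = 'depression'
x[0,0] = 'steak'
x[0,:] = ['steak', 'shopping', 'housing']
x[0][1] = 'shopping'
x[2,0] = 'preparation'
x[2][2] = 'depression'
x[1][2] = 'depth'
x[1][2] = 'depth'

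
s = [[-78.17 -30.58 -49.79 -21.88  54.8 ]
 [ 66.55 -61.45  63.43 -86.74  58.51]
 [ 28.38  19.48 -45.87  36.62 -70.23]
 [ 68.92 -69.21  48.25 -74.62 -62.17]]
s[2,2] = -45.87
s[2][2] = -45.87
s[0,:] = [-78.17, -30.58, -49.79, -21.88, 54.8]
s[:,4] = [54.8, 58.51, -70.23, -62.17]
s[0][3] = -21.88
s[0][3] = -21.88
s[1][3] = -86.74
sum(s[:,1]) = -141.76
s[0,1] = -30.58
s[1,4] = 58.51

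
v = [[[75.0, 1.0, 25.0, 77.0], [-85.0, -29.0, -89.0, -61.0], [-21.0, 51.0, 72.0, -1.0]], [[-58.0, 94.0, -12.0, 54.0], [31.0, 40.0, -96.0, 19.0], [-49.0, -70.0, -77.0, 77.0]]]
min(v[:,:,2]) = -96.0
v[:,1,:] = [[-85.0, -29.0, -89.0, -61.0], [31.0, 40.0, -96.0, 19.0]]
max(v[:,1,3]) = 19.0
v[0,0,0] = 75.0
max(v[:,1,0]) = 31.0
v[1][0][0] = -58.0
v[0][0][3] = 77.0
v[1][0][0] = -58.0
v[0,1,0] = -85.0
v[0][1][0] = -85.0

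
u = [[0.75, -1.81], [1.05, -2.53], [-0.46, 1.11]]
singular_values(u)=[3.58, 0.0]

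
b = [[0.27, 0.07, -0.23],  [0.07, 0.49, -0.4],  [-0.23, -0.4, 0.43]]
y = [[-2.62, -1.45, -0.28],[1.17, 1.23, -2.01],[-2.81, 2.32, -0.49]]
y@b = [[-0.74,-0.78,1.06],[0.86,1.49,-1.63],[-0.48,1.14,-0.49]]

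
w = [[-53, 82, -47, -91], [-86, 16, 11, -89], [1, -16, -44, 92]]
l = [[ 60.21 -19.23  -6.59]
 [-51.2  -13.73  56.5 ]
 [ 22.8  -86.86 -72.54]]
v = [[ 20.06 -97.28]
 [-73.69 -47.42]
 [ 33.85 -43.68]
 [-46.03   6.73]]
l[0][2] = -6.59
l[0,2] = -6.59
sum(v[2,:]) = -9.829999999999998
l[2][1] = -86.86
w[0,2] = -47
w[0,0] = -53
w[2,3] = 92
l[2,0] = 22.8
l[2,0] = 22.8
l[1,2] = 56.5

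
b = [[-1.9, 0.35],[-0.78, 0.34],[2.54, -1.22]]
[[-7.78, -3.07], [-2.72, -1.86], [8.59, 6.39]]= b@[[4.54, 1.06], [2.41, -3.03]]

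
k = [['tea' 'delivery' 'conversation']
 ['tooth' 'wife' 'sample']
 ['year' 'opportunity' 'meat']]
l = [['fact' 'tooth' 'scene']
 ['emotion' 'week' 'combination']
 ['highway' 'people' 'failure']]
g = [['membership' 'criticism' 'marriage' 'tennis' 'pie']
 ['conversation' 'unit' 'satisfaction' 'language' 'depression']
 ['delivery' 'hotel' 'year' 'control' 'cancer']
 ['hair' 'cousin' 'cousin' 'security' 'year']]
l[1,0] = 'emotion'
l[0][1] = 'tooth'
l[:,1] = ['tooth', 'week', 'people']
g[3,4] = 'year'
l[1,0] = 'emotion'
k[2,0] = 'year'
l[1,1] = 'week'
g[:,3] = ['tennis', 'language', 'control', 'security']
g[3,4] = 'year'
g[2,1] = 'hotel'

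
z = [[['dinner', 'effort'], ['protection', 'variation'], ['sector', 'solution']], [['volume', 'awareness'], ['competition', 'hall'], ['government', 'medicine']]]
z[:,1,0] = ['protection', 'competition']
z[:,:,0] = [['dinner', 'protection', 'sector'], ['volume', 'competition', 'government']]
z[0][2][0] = 'sector'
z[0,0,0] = 'dinner'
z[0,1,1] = 'variation'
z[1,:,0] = ['volume', 'competition', 'government']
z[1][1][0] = 'competition'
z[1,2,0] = 'government'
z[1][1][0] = 'competition'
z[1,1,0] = 'competition'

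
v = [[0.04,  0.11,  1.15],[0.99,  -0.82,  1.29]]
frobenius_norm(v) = 2.16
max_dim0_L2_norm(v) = 1.73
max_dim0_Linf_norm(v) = 1.29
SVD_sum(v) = [[0.42,  -0.31,  0.78],  [0.79,  -0.6,  1.48]] + [[-0.38,  0.42,  0.37],[0.2,  -0.22,  -0.19]]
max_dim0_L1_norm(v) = 2.44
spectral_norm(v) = 2.02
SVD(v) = [[-0.46, -0.89], [-0.89, 0.46]] @ diag([2.0169659259828934, 0.7646230793168406]) @ [[-0.44, 0.33, -0.83], [0.56, -0.63, -0.55]]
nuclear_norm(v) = 2.78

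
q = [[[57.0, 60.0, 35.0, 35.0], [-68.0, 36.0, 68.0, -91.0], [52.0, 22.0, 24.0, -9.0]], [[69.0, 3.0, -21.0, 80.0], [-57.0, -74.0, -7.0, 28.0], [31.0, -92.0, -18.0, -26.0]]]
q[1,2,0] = 31.0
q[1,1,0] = -57.0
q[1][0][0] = 69.0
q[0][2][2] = 24.0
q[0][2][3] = -9.0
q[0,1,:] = [-68.0, 36.0, 68.0, -91.0]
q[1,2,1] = -92.0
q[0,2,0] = 52.0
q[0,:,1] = [60.0, 36.0, 22.0]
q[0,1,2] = 68.0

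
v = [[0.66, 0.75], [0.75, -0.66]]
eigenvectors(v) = [[0.91, -0.41], [0.41, 0.91]]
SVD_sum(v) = [[0.00,0.75], [0.00,-0.66]] + [[0.66, 0.00],[0.75, 0.0]]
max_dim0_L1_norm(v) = 1.41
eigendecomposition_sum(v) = [[0.83,0.38], [0.37,0.17]] + [[-0.17,0.38], [0.38,-0.83]]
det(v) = -1.00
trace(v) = 0.00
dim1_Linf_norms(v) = [0.75, 0.75]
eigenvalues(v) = [1.0, -1.0]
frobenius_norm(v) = 1.41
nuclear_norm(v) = 2.00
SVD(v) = [[-0.75, -0.66], [0.66, -0.75]] @ diag([0.9990495483208028, 0.9990495483208026]) @ [[-0.0, -1.0], [-1.0, -0.00]]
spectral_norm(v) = 1.00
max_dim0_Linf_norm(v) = 0.75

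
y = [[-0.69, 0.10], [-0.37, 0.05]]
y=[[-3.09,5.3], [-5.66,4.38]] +[[2.40, -5.20], [5.29, -4.33]]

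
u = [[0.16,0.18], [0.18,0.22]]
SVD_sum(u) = [[0.16,0.18],[0.18,0.22]] + [[0.0, -0.00], [-0.0, 0.00]]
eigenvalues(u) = [0.01, 0.37]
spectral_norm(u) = 0.37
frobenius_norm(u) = 0.37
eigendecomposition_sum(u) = [[0.00, -0.00], [-0.0, 0.00]] + [[0.16,  0.18], [0.18,  0.22]]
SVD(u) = [[-0.65, -0.76],  [-0.76, 0.65]] @ diag([0.3724828759089466, 0.007517124091053396]) @ [[-0.65, -0.76],[-0.76, 0.65]]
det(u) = 0.00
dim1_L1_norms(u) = [0.34, 0.4]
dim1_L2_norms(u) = [0.24, 0.28]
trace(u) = 0.38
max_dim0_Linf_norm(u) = 0.22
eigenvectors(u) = [[-0.76, -0.65], [0.65, -0.76]]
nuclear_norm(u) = 0.38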